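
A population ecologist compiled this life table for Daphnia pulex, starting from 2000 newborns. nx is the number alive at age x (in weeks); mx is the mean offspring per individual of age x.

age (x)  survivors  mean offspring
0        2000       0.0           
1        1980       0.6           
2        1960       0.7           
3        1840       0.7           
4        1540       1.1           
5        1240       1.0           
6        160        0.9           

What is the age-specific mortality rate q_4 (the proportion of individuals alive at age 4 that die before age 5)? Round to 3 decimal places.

0.195

lx = nx/n0 = nx/2000: 1, 0.99, 0.98, 0.92, 0.77, 0.62, 0.08
q_4 = (l_4 − l_5) / l_4 = (0.77 − 0.62) / 0.77
     = 0.15 / 0.77 = 0.194805… → 0.195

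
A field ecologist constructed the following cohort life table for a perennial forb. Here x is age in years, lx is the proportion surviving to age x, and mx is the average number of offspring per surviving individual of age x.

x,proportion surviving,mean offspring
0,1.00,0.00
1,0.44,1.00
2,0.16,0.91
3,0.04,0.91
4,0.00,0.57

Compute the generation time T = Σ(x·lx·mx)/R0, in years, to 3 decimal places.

lx·mx: 0, 0.44, 0.1456, 0.0364, 0 → R0 = 0.622
x·lx·mx: 0, 0.44, 0.2912, 0.1092, 0 → Σ = 0.8404
T = 0.8404 / 0.622 = 1.351125… → 1.351

1.351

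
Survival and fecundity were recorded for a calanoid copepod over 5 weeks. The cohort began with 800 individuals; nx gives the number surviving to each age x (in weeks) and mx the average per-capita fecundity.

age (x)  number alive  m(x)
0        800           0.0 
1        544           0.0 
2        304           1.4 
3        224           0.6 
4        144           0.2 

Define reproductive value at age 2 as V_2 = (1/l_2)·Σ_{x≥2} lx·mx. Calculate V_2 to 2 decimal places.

1.94

lx = nx/n0 = nx/800: 1, 0.68, 0.38, 0.28, 0.18
lx·mx for x ≥ 2: 0.532, 0.168, 0.036 → sum = 0.736
V_2 = 0.736 / l_2 = 0.736 / 0.38 = 1.936842… → 1.94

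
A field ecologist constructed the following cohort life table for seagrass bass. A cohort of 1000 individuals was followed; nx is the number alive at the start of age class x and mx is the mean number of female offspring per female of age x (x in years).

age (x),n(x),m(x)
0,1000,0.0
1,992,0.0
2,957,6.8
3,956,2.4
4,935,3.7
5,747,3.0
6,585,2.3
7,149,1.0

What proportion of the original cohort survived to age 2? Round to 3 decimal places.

0.957

l_2 = n_2/n_0 = 957/1000 = 0.957 → 0.957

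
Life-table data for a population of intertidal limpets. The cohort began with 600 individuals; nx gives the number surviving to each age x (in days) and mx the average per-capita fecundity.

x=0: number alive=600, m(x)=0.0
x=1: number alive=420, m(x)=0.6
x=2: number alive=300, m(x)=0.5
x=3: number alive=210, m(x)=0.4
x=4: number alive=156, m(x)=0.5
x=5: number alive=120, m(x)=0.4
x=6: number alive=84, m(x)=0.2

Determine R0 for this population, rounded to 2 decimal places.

lx = nx/n0 = nx/600: 1, 0.7, 0.5, 0.35, 0.26, 0.2, 0.14
lx·mx by age: 0, 0.42, 0.25, 0.14, 0.13, 0.08, 0.028
R0 = Σ lx·mx = 1.048 → 1.05

1.05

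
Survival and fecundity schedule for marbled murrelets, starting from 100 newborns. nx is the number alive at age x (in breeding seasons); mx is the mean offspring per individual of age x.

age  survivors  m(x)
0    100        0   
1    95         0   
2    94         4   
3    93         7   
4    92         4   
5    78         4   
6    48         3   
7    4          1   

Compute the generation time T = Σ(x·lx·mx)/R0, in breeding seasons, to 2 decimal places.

lx = nx/n0 = nx/100: 1, 0.95, 0.94, 0.93, 0.92, 0.78, 0.48, 0.04
lx·mx: 0, 0, 3.76, 6.51, 3.68, 3.12, 1.44, 0.04 → R0 = 18.55
x·lx·mx: 0, 0, 7.52, 19.53, 14.72, 15.6, 8.64, 0.28 → Σ = 66.29
T = 66.29 / 18.55 = 3.573585… → 3.57

3.57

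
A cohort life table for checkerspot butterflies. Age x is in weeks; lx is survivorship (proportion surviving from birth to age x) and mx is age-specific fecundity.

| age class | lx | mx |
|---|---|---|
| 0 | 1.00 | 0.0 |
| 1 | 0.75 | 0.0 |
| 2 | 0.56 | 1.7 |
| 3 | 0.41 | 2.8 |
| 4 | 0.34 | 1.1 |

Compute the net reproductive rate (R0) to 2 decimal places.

2.47

lx·mx by age: 0, 0, 0.952, 1.148, 0.374
R0 = Σ lx·mx = 2.474 → 2.47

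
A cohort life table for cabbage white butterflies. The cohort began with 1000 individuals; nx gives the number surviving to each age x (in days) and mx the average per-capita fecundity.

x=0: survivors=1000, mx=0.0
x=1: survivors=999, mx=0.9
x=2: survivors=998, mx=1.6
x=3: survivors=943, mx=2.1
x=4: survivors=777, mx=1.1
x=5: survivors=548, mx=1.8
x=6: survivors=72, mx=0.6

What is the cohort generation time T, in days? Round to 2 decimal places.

2.93

lx = nx/n0 = nx/1000: 1, 0.999, 0.998, 0.943, 0.777, 0.548, 0.072
lx·mx: 0, 0.8991, 1.5968, 1.9803, 0.8547, 0.9864, 0.0432 → R0 = 6.3605
x·lx·mx: 0, 0.8991, 3.1936, 5.9409, 3.4188, 4.932, 0.2592 → Σ = 18.6436
T = 18.6436 / 6.3605 = 2.931153… → 2.93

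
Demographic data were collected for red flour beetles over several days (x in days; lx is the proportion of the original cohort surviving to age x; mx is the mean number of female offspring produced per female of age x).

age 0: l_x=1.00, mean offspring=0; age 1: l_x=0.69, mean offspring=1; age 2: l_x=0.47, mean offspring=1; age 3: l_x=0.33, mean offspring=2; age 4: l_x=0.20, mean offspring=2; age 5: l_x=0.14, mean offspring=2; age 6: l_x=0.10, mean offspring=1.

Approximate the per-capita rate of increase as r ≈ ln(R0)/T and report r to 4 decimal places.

0.3446

R0 = Σ lx·mx = 0 + 0.69 + 0.47 + 0.66 + 0.4 + 0.28 + 0.1 = 2.6
Σ x·lx·mx = 7.21; T = 7.21/2.6 = 2.77308…
r ≈ ln(R0)/T = ln(2.6)/2.77308… = 0.344567… → 0.3446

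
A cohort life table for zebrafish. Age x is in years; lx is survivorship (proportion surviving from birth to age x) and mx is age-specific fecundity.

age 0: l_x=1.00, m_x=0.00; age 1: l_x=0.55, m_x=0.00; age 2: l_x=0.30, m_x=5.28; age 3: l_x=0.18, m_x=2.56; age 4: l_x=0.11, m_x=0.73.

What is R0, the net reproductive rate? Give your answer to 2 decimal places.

2.13

lx·mx by age: 0, 0, 1.584, 0.4608, 0.0803
R0 = Σ lx·mx = 2.1251 → 2.13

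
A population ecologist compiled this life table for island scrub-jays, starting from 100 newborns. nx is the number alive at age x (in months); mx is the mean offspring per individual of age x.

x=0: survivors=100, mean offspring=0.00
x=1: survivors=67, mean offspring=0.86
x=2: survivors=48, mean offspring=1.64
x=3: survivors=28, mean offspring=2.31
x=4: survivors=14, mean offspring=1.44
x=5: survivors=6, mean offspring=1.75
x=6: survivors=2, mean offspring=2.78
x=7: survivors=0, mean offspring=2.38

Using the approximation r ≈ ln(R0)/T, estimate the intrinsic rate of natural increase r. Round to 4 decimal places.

lx = nx/n0 = nx/100: 1, 0.67, 0.48, 0.28, 0.14, 0.06, 0.02, 0
R0 = Σ lx·mx = 0 + 0.5762 + 0.7872 + 0.6468 + 0.2016 + 0.105 + 0.0556 + 0 = 2.3724
Σ x·lx·mx = 5.756; T = 5.756/2.3724 = 2.42624…
r ≈ ln(R0)/T = ln(2.3724)/2.42624… = 0.356067… → 0.3561

0.3561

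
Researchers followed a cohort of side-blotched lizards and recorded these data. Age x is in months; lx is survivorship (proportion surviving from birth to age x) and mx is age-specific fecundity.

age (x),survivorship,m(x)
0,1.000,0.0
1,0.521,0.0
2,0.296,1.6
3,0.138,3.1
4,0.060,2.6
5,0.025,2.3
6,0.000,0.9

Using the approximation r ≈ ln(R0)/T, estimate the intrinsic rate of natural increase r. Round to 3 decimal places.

0.039

R0 = Σ lx·mx = 0 + 0 + 0.4736 + 0.4278 + 0.156 + 0.0575 + 0 = 1.1149
Σ x·lx·mx = 3.1421; T = 3.1421/1.1149 = 2.81828…
r ≈ ln(R0)/T = ln(1.1149)/2.81828… = 0.03859… → 0.039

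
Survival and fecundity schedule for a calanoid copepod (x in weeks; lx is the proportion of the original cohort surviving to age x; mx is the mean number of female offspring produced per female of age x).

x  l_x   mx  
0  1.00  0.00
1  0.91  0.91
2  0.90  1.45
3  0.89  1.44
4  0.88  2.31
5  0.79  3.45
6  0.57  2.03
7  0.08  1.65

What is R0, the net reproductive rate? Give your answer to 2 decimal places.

lx·mx by age: 0, 0.8281, 1.305, 1.2816, 2.0328, 2.7255, 1.1571, 0.132
R0 = Σ lx·mx = 9.4621 → 9.46

9.46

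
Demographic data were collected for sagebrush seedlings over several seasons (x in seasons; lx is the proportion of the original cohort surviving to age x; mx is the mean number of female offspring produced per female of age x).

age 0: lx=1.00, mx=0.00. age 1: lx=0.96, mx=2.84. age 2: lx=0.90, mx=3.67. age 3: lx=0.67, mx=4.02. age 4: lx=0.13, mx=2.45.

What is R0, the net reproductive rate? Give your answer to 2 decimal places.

9.04

lx·mx by age: 0, 2.7264, 3.303, 2.6934, 0.3185
R0 = Σ lx·mx = 9.0413 → 9.04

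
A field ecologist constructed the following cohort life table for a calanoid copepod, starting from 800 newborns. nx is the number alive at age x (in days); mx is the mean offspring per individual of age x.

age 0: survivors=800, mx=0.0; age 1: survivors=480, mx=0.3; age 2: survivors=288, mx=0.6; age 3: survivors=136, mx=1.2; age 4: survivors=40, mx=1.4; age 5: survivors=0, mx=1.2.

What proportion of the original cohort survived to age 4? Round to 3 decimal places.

0.050

l_4 = n_4/n_0 = 40/800 = 0.05 → 0.050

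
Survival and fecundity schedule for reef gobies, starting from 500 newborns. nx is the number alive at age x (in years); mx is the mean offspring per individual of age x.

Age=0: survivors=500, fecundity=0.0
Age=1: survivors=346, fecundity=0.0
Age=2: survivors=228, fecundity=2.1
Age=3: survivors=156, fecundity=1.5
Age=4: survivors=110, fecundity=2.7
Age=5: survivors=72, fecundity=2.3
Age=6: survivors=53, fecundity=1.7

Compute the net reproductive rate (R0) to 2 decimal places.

lx = nx/n0 = nx/500: 1, 0.692, 0.456, 0.312, 0.22, 0.144, 0.106
lx·mx by age: 0, 0, 0.9576, 0.468, 0.594, 0.3312, 0.1802
R0 = Σ lx·mx = 2.531 → 2.53

2.53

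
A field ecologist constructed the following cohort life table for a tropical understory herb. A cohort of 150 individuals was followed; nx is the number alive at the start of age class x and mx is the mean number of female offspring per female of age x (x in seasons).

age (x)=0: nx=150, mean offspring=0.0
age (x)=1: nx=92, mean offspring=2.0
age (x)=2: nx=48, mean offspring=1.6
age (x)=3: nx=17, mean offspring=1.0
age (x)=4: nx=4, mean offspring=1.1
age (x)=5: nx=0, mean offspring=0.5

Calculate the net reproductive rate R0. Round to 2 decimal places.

1.88

lx = nx/n0 = nx/150: 1, 0.61333…, 0.32, 0.11333…, 0.02667…, 0
lx·mx by age: 0, 1.226667…, 0.512, 0.113333…, 0.029333…, 0
R0 = Σ lx·mx = 1.881333… → 1.88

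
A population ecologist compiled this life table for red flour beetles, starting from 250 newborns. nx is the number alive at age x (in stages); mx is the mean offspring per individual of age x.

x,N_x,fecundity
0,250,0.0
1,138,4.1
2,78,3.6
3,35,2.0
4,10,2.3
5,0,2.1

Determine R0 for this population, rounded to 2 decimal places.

3.76

lx = nx/n0 = nx/250: 1, 0.552, 0.312, 0.14, 0.04, 0
lx·mx by age: 0, 2.2632, 1.1232, 0.28, 0.092, 0
R0 = Σ lx·mx = 3.7584 → 3.76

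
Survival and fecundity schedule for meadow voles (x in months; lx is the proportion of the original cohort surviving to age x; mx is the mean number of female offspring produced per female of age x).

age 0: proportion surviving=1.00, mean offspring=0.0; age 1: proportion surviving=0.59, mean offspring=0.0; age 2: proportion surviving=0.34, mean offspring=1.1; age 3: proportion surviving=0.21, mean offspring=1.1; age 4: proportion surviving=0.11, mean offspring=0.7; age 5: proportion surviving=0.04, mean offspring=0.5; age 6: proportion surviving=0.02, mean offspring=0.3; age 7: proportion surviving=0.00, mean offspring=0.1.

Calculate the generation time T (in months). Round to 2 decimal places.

lx·mx: 0, 0, 0.374, 0.231, 0.077, 0.02, 0.006, 0 → R0 = 0.708
x·lx·mx: 0, 0, 0.748, 0.693, 0.308, 0.1, 0.036, 0 → Σ = 1.885
T = 1.885 / 0.708 = 2.662429… → 2.66

2.66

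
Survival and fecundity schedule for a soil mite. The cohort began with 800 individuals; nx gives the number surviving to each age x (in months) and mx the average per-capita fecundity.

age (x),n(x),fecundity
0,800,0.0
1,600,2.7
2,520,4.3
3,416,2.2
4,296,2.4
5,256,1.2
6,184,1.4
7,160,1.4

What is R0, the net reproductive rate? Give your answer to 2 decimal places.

lx = nx/n0 = nx/800: 1, 0.75, 0.65, 0.52, 0.37, 0.32, 0.23, 0.2
lx·mx by age: 0, 2.025, 2.795, 1.144, 0.888, 0.384, 0.322, 0.28
R0 = Σ lx·mx = 7.838 → 7.84

7.84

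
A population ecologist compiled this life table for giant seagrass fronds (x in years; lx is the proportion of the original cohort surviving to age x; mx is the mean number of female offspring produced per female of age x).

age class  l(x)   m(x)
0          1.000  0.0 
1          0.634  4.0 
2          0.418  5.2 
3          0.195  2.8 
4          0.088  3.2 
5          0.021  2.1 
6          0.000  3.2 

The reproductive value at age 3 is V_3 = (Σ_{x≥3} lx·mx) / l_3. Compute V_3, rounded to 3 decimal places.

lx·mx for x ≥ 3: 0.546, 0.2816, 0.0441, 0 → sum = 0.8717
V_3 = 0.8717 / l_3 = 0.8717 / 0.195 = 4.470256… → 4.470

4.470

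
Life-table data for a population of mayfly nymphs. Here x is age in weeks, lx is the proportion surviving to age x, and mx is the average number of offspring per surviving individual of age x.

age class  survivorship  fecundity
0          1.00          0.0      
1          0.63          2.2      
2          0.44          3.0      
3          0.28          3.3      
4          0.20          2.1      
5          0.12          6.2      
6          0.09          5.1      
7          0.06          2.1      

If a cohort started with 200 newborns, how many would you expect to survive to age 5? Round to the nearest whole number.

24

Expected survivors = N0 · l_5 = 200 × 0.12 = 24 → 24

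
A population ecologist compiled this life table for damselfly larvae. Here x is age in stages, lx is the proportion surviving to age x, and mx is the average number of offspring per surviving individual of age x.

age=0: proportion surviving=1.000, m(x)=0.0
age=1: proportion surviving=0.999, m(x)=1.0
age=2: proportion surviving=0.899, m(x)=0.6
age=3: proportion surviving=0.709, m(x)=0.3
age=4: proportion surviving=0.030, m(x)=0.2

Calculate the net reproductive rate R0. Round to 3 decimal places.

lx·mx by age: 0, 0.999, 0.5394, 0.2127, 0.006
R0 = Σ lx·mx = 1.7571 → 1.757

1.757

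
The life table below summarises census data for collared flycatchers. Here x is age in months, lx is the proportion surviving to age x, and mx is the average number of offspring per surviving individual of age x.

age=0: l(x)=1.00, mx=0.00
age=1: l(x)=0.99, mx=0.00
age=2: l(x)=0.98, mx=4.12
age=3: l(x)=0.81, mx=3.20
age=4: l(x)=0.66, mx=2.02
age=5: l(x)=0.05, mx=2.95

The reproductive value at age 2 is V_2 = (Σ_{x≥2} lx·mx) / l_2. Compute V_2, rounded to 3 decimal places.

lx·mx for x ≥ 2: 4.0376, 2.592, 1.3332, 0.1475 → sum = 8.1103
V_2 = 8.1103 / l_2 = 8.1103 / 0.98 = 8.275816… → 8.276

8.276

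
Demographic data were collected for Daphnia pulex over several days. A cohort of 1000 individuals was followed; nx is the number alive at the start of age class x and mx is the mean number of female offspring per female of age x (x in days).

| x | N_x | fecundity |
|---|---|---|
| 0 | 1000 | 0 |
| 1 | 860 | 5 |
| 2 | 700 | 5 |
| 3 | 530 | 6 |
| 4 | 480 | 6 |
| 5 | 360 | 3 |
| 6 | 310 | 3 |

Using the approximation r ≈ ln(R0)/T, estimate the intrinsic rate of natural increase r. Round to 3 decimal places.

1.012

lx = nx/n0 = nx/1000: 1, 0.86, 0.7, 0.53, 0.48, 0.36, 0.31
R0 = Σ lx·mx = 0 + 4.3 + 3.5 + 3.18 + 2.88 + 1.08 + 0.93 = 15.87
Σ x·lx·mx = 43.34; T = 43.34/15.87 = 2.73094…
r ≈ ln(R0)/T = ln(15.87)/2.73094… = 1.01226… → 1.012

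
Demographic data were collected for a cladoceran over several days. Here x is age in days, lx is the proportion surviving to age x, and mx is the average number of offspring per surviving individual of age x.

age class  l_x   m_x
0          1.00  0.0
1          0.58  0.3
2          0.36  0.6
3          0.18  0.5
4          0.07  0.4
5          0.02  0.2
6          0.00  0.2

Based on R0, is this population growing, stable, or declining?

declining

R0 = Σ lx·mx = 0 + 0.174 + 0.216 + 0.09 + 0.028 + 0.004 + 0 = 0.512
R0 < 1, so the population is declining.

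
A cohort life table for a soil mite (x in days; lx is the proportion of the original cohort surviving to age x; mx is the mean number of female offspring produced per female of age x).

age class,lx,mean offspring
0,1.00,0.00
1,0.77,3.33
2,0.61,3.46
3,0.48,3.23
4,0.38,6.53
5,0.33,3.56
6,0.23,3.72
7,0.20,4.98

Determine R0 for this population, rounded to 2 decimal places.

lx·mx by age: 0, 2.5641, 2.1106, 1.5504, 2.4814, 1.1748, 0.8556, 0.996
R0 = Σ lx·mx = 11.7329 → 11.73

11.73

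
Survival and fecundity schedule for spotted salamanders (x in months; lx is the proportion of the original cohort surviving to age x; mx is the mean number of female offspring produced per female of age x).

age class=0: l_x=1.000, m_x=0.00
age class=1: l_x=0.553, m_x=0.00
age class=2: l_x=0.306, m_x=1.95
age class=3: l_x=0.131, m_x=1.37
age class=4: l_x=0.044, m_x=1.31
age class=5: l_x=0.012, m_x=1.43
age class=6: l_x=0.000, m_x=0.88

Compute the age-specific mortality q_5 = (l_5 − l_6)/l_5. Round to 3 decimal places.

1.000

q_5 = (l_5 − l_6) / l_5 = (0.012 − 0) / 0.012
     = 0.012 / 0.012 = 1 → 1.000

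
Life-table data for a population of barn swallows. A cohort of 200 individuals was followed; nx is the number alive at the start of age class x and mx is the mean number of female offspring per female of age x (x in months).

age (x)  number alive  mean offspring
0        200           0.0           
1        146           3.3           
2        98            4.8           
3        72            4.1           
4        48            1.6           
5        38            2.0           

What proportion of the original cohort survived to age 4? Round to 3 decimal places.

l_4 = n_4/n_0 = 48/200 = 0.24 → 0.240

0.240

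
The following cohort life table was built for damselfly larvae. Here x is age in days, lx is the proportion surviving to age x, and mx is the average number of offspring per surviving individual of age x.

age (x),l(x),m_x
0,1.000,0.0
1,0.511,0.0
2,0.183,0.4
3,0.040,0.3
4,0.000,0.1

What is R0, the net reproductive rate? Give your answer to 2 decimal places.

0.09

lx·mx by age: 0, 0, 0.0732, 0.012, 0
R0 = Σ lx·mx = 0.0852 → 0.09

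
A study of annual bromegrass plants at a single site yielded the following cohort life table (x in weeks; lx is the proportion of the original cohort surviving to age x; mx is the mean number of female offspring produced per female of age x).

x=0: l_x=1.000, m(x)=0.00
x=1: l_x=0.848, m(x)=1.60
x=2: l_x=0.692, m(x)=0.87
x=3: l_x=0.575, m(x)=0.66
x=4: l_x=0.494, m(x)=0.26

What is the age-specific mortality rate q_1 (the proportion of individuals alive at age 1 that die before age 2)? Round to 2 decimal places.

q_1 = (l_1 − l_2) / l_1 = (0.848 − 0.692) / 0.848
     = 0.156 / 0.848 = 0.183962… → 0.18

0.18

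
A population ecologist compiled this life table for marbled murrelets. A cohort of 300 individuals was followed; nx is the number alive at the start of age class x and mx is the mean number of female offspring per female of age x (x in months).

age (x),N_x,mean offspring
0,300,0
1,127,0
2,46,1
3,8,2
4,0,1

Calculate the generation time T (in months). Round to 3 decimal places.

2.258

lx = nx/n0 = nx/300: 1, 0.42333…, 0.15333…, 0.02667…, 0
lx·mx: 0, 0, 0.153333…, 0.053333…, 0 → R0 = 0.206667…
x·lx·mx: 0, 0, 0.306667…, 0.16…, 0 → Σ = 0.466667…
T = 0.466667… / 0.206667… = 2.258065… → 2.258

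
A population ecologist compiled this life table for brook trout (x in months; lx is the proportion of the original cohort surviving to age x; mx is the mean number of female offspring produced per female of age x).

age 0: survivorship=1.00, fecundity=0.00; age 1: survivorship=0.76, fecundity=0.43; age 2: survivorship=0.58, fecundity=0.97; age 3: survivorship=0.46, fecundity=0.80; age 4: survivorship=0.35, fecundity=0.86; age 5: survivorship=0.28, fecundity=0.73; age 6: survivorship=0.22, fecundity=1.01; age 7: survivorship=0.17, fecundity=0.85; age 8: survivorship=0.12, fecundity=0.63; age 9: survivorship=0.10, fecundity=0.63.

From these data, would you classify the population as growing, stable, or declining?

growing

R0 = Σ lx·mx = 0 + 0.3268 + 0.5626 + 0.368 + 0.301 + 0.2044 + 0.2222 + 0.1445 + 0.0756 + 0.063 = 2.2681
R0 > 1, so the population is growing.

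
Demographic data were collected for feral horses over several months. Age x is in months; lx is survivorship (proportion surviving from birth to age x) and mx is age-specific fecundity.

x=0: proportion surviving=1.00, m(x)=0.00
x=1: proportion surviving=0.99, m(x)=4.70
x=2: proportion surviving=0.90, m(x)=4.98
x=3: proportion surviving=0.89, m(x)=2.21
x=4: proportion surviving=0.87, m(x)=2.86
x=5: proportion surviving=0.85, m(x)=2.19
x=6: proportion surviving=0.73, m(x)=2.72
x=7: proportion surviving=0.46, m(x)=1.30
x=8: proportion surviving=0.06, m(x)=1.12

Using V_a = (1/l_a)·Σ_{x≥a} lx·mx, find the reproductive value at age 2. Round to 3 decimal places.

lx·mx for x ≥ 2: 4.482, 1.9669, 2.4882, 1.8615, 1.9856, 0.598, 0.0672 → sum = 13.4494
V_2 = 13.4494 / l_2 = 13.4494 / 0.9 = 14.943778… → 14.944

14.944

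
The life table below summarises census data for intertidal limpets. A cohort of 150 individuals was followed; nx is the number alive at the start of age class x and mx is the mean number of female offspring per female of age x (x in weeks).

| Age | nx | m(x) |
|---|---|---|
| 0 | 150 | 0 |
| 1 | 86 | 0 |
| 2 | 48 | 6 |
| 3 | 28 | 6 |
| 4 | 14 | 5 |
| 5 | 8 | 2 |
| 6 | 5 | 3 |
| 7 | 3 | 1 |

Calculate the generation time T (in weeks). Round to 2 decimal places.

2.77

lx = nx/n0 = nx/150: 1, 0.57333…, 0.32, 0.18667…, 0.09333…, 0.05333…, 0.03333…, 0.02
lx·mx: 0, 0, 1.92, 1.12…, 0.466667…, 0.106667…, 0.1…, 0.02 → R0 = 3.733333…
x·lx·mx: 0, 0, 3.84, 3.36…, 1.866667…, 0.533333…, 0.6…, 0.14 → Σ = 10.34…
T = 10.34… / 3.733333… = 2.769643… → 2.77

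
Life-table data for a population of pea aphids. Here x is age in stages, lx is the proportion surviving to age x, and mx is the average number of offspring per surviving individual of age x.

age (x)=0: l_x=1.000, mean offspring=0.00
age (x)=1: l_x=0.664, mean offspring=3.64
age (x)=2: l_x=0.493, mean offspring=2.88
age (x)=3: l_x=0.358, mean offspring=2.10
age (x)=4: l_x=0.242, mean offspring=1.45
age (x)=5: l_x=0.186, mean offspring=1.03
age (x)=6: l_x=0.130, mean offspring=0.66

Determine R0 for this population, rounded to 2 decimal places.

5.22

lx·mx by age: 0, 2.41696, 1.41984, 0.7518, 0.3509, 0.19158, 0.0858
R0 = Σ lx·mx = 5.21688 → 5.22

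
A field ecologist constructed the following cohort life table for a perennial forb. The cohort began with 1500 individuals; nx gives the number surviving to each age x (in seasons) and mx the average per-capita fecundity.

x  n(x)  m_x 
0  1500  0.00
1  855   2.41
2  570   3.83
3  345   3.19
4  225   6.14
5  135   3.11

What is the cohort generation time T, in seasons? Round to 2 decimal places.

2.43

lx = nx/n0 = nx/1500: 1, 0.57, 0.38, 0.23, 0.15, 0.09
lx·mx: 0, 1.3737, 1.4554, 0.7337, 0.921, 0.2799 → R0 = 4.7637
x·lx·mx: 0, 1.3737, 2.9108, 2.2011, 3.684, 1.3995 → Σ = 11.5691
T = 11.5691 / 4.7637 = 2.428595… → 2.43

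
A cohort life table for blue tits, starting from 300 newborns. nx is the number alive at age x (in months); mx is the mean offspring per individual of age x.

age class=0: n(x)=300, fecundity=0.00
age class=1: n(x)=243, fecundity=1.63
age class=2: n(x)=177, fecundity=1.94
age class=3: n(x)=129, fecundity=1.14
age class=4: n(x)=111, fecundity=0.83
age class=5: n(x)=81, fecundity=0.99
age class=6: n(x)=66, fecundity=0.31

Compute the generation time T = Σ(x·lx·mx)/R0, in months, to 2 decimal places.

lx = nx/n0 = nx/300: 1, 0.81, 0.59, 0.43, 0.37, 0.27, 0.22
lx·mx: 0, 1.3203, 1.1446, 0.4902, 0.3071, 0.2673, 0.0682 → R0 = 3.5977
x·lx·mx: 0, 1.3203, 2.2892, 1.4706, 1.2284, 1.3365, 0.4092 → Σ = 8.0542
T = 8.0542 / 3.5977 = 2.238708… → 2.24

2.24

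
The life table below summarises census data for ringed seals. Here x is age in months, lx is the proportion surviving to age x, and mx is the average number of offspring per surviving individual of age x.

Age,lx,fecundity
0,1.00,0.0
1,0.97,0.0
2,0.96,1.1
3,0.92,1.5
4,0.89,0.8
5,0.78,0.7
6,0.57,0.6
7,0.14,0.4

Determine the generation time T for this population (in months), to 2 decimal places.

3.49

lx·mx: 0, 0, 1.056, 1.38, 0.712, 0.546, 0.342, 0.056 → R0 = 4.092
x·lx·mx: 0, 0, 2.112, 4.14, 2.848, 2.73, 2.052, 0.392 → Σ = 14.274
T = 14.274 / 4.092 = 3.48827… → 3.49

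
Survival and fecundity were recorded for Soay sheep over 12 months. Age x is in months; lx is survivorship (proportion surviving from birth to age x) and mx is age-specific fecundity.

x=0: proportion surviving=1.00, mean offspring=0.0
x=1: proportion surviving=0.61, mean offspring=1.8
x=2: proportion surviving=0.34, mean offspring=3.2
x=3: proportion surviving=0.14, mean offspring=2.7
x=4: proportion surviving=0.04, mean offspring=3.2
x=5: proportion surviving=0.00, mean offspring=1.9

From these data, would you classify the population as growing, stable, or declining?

growing

R0 = Σ lx·mx = 0 + 1.098 + 1.088 + 0.378 + 0.128 + 0 = 2.692
R0 > 1, so the population is growing.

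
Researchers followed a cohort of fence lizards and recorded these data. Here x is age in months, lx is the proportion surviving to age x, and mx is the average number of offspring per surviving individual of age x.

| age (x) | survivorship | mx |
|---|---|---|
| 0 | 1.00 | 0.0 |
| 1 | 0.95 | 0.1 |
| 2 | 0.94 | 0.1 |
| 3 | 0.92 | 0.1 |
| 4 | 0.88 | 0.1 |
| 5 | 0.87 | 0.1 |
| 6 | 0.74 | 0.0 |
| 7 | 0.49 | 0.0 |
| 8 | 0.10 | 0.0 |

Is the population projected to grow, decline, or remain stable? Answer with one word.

declining

R0 = Σ lx·mx = 0 + 0.095 + 0.094 + 0.092 + 0.088 + 0.087 + 0 + 0 + 0 = 0.456
R0 < 1, so the population is declining.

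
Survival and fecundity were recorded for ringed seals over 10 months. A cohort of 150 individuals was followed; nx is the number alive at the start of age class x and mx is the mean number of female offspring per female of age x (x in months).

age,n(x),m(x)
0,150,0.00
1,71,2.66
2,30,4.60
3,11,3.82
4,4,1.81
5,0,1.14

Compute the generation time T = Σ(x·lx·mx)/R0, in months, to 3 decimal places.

1.648

lx = nx/n0 = nx/150: 1, 0.47333…, 0.2, 0.07333…, 0.02667…, 0
lx·mx: 0, 1.259067…, 0.92, 0.280133…, 0.048267…, 0 → R0 = 2.507467…
x·lx·mx: 0, 1.259067…, 1.84, 0.8404…, 0.193067…, 0 → Σ = 4.132533…
T = 4.132533… / 2.507467… = 1.648091… → 1.648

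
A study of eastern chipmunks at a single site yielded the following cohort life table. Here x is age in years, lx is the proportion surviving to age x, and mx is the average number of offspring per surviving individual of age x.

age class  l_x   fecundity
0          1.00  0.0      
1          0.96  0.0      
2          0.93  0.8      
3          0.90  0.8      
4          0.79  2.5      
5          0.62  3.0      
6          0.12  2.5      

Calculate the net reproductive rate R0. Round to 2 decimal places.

5.60

lx·mx by age: 0, 0, 0.744, 0.72, 1.975, 1.86, 0.3
R0 = Σ lx·mx = 5.599 → 5.60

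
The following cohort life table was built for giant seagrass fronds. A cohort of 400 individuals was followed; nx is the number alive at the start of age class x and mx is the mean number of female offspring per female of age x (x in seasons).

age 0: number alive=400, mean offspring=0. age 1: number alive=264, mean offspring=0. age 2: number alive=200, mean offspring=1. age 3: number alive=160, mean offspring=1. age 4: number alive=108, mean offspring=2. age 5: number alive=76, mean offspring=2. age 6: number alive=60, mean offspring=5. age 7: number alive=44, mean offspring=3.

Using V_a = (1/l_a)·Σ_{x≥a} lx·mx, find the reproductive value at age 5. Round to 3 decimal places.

lx = nx/n0 = nx/400: 1, 0.66, 0.5, 0.4, 0.27, 0.19, 0.15, 0.11
lx·mx for x ≥ 5: 0.38, 0.75, 0.33 → sum = 1.46
V_5 = 1.46 / l_5 = 1.46 / 0.19 = 7.684211… → 7.684

7.684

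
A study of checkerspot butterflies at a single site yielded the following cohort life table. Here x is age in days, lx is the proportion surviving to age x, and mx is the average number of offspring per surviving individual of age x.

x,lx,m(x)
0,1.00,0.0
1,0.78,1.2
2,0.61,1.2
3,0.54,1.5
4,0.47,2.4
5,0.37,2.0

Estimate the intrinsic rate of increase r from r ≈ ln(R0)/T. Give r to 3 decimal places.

R0 = Σ lx·mx = 0 + 0.936 + 0.732 + 0.81 + 1.128 + 0.74 = 4.346
Σ x·lx·mx = 13.042; T = 13.042/4.346 = 3.00092…
r ≈ ln(R0)/T = ln(4.346)/3.00092… = 0.4896… → 0.490

0.490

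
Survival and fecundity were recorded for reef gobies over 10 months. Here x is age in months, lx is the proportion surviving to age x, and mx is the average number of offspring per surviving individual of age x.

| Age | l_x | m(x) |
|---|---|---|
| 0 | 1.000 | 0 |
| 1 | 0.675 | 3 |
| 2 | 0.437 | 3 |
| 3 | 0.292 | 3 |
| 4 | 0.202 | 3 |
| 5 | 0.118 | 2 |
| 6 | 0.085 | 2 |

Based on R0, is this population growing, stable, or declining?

R0 = Σ lx·mx = 0 + 2.025 + 1.311 + 0.876 + 0.606 + 0.236 + 0.17 = 5.224
R0 > 1, so the population is growing.

growing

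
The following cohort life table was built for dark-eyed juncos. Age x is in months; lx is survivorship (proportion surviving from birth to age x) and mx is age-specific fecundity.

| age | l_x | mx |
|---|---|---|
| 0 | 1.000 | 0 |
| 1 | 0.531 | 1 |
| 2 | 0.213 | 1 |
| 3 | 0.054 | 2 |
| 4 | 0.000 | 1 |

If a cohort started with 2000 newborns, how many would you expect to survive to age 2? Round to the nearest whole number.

426

Expected survivors = N0 · l_2 = 2000 × 0.213 = 426 → 426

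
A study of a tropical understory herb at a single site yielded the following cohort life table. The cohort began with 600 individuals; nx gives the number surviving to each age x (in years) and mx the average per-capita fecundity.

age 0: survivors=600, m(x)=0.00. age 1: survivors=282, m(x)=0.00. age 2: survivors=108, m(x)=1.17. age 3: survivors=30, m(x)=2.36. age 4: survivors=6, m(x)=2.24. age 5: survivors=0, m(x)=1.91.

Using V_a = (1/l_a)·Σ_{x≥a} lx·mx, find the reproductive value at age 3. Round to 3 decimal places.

lx = nx/n0 = nx/600: 1, 0.47, 0.18, 0.05, 0.01, 0
lx·mx for x ≥ 3: 0.118, 0.0224, 0 → sum = 0.1404
V_3 = 0.1404 / l_3 = 0.1404 / 0.05 = 2.808 → 2.808

2.808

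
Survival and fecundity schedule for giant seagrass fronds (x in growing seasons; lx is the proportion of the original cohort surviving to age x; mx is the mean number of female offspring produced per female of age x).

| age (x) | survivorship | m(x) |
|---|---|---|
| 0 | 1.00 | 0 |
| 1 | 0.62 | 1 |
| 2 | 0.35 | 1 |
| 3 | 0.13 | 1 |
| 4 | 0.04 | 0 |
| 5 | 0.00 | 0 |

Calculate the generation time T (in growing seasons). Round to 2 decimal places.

1.55

lx·mx: 0, 0.62, 0.35, 0.13, 0, 0 → R0 = 1.1
x·lx·mx: 0, 0.62, 0.7, 0.39, 0, 0 → Σ = 1.71
T = 1.71 / 1.1 = 1.554545… → 1.55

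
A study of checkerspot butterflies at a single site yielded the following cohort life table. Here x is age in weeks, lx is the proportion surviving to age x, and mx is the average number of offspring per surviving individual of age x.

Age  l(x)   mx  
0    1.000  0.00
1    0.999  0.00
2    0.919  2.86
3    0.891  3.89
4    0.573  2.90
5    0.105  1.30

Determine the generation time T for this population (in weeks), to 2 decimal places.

lx·mx: 0, 0, 2.62834, 3.46599, 1.6617, 0.1365 → R0 = 7.89253
x·lx·mx: 0, 0, 5.25668, 10.39797, 6.6468, 0.6825 → Σ = 22.98395
T = 22.98395 / 7.89253 = 2.912114… → 2.91

2.91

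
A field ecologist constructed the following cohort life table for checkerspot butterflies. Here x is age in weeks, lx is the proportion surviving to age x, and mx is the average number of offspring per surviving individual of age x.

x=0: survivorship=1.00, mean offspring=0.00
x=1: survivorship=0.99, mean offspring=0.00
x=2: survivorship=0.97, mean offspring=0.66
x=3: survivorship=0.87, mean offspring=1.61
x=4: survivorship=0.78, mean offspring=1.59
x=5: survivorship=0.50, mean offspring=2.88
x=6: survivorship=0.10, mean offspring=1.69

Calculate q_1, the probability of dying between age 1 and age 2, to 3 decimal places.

0.020

q_1 = (l_1 − l_2) / l_1 = (0.99 − 0.97) / 0.99
     = 0.02 / 0.99 = 0.020202… → 0.020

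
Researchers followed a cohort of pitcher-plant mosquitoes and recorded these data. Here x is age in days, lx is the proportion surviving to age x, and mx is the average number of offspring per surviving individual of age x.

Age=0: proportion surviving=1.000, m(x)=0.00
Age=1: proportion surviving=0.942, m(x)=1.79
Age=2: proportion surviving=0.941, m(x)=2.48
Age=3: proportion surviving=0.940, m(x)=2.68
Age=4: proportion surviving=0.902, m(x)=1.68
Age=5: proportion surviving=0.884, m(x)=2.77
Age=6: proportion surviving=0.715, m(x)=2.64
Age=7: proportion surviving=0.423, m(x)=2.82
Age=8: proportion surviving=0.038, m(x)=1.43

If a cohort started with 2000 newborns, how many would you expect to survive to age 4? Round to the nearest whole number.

1804

Expected survivors = N0 · l_4 = 2000 × 0.902 = 1804 → 1804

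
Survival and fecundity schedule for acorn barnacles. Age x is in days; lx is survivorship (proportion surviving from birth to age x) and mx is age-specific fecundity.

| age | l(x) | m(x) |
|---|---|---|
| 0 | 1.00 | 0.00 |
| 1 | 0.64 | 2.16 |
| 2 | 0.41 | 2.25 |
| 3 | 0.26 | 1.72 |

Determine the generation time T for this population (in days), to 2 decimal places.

1.66

lx·mx: 0, 1.3824, 0.9225, 0.4472 → R0 = 2.7521
x·lx·mx: 0, 1.3824, 1.845, 1.3416 → Σ = 4.569
T = 4.569 / 2.7521 = 1.660187… → 1.66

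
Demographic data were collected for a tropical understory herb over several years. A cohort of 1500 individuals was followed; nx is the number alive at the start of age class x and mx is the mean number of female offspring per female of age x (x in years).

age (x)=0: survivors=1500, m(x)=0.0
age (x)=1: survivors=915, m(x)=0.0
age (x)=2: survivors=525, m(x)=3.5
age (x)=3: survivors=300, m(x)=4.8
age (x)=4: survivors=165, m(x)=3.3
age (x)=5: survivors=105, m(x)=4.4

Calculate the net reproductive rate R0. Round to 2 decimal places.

2.86

lx = nx/n0 = nx/1500: 1, 0.61, 0.35, 0.2, 0.11, 0.07
lx·mx by age: 0, 0, 1.225, 0.96, 0.363, 0.308
R0 = Σ lx·mx = 2.856 → 2.86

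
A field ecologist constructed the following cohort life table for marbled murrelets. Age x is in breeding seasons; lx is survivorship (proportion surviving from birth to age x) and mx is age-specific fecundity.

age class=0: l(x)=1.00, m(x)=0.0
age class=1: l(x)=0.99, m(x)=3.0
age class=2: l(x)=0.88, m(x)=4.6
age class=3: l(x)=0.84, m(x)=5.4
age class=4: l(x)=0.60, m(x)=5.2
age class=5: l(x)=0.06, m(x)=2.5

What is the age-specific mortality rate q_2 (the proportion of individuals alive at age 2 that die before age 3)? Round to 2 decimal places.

q_2 = (l_2 − l_3) / l_2 = (0.88 − 0.84) / 0.88
     = 0.04 / 0.88 = 0.045455… → 0.05

0.05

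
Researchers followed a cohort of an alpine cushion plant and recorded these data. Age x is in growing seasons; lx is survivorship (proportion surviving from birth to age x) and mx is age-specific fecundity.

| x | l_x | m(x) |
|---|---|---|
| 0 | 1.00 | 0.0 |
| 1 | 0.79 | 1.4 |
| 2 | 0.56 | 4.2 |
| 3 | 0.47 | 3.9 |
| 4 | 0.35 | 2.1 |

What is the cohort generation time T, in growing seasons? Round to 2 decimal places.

lx·mx: 0, 1.106, 2.352, 1.833, 0.735 → R0 = 6.026
x·lx·mx: 0, 1.106, 4.704, 5.499, 2.94 → Σ = 14.249
T = 14.249 / 6.026 = 2.364587… → 2.36

2.36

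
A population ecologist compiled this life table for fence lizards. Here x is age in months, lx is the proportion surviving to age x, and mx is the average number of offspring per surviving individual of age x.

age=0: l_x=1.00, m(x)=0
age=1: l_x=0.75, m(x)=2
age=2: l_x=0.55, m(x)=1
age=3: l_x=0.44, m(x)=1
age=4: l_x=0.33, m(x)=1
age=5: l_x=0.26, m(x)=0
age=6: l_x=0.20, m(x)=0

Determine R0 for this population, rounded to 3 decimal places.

lx·mx by age: 0, 1.5, 0.55, 0.44, 0.33, 0, 0
R0 = Σ lx·mx = 2.82 → 2.820

2.820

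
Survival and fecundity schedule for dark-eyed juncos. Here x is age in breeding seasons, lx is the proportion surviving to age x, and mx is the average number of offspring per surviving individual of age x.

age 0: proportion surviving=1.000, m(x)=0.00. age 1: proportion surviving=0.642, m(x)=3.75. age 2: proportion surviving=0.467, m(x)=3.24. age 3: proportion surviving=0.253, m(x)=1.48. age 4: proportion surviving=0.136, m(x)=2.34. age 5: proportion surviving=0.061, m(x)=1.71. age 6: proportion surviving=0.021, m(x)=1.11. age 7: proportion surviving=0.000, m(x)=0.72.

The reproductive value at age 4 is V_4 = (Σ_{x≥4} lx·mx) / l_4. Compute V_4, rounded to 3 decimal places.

3.278

lx·mx for x ≥ 4: 0.31824, 0.10431, 0.02331, 0 → sum = 0.44586
V_4 = 0.44586 / l_4 = 0.44586 / 0.136 = 3.278382… → 3.278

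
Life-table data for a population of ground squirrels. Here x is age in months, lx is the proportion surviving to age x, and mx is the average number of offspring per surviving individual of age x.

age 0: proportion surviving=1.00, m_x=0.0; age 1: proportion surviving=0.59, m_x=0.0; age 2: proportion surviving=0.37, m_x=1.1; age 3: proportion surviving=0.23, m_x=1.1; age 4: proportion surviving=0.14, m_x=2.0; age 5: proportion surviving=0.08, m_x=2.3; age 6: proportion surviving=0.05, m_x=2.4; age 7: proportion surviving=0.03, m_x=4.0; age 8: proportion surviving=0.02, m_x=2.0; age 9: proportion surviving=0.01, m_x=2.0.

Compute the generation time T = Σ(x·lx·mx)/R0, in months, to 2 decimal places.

lx·mx: 0, 0, 0.407, 0.253, 0.28, 0.184, 0.12, 0.12, 0.04, 0.02 → R0 = 1.424
x·lx·mx: 0, 0, 0.814, 0.759, 1.12, 0.92, 0.72, 0.84, 0.32, 0.18 → Σ = 5.673
T = 5.673 / 1.424 = 3.983848… → 3.98

3.98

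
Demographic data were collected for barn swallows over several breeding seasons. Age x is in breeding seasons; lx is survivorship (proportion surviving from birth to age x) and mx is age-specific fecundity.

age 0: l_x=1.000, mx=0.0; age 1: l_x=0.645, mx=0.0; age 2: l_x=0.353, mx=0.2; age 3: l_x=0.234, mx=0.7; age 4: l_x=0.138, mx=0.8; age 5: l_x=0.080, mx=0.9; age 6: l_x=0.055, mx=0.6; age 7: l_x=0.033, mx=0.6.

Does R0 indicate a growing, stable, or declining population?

R0 = Σ lx·mx = 0 + 0 + 0.0706 + 0.1638 + 0.1104 + 0.072 + 0.033 + 0.0198 = 0.4696
R0 < 1, so the population is declining.

declining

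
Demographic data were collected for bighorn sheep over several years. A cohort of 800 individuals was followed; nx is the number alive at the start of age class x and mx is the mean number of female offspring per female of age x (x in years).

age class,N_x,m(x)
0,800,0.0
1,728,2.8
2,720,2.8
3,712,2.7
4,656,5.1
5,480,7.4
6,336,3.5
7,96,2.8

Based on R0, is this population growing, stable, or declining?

growing

lx = nx/n0 = nx/800: 1, 0.91, 0.9, 0.89, 0.82, 0.6, 0.42, 0.12
R0 = Σ lx·mx = 0 + 2.548 + 2.52 + 2.403 + 4.182 + 4.44 + 1.47 + 0.336 = 17.899
R0 > 1, so the population is growing.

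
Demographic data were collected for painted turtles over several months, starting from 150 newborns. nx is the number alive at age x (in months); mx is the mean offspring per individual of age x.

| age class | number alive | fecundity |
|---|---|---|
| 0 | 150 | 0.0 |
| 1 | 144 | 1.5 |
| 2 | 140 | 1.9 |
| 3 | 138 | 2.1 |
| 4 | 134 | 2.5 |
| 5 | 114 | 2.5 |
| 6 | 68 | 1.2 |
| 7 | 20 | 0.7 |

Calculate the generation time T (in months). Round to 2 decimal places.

lx = nx/n0 = nx/150: 1, 0.96, 0.93333…, 0.92, 0.89333…, 0.76, 0.45333…, 0.13333…
lx·mx: 0, 1.44, 1.773333…, 1.932, 2.233333…, 1.9, 0.544…, 0.093333… → R0 = 9.916…
x·lx·mx: 0, 1.44, 3.546667…, 5.796, 8.933333…, 9.5, 3.264…, 0.653333… → Σ = 33.133333…
T = 33.133333… / 9.916… = 3.341401… → 3.34

3.34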